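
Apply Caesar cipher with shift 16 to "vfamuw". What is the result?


Caesar cipher: shift "vfamuw" by 16
  'v' (pos 21) + 16 = pos 11 = 'l'
  'f' (pos 5) + 16 = pos 21 = 'v'
  'a' (pos 0) + 16 = pos 16 = 'q'
  'm' (pos 12) + 16 = pos 2 = 'c'
  'u' (pos 20) + 16 = pos 10 = 'k'
  'w' (pos 22) + 16 = pos 12 = 'm'
Result: lvqckm

lvqckm


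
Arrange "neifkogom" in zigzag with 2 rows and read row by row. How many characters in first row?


Zigzag "neifkogom" into 2 rows:
Placing characters:
  'n' => row 0
  'e' => row 1
  'i' => row 0
  'f' => row 1
  'k' => row 0
  'o' => row 1
  'g' => row 0
  'o' => row 1
  'm' => row 0
Rows:
  Row 0: "nikgm"
  Row 1: "efoo"
First row length: 5

5


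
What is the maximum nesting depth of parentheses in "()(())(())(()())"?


Input: "()(())(())(()())"
Tracking depth:
  Position 0 '(': depth becomes 1
  Position 1 ')': depth becomes 0
  Position 2 '(': depth becomes 1
  Position 3 '(': depth becomes 2
  Position 4 ')': depth becomes 1
  Position 5 ')': depth becomes 0
  Position 6 '(': depth becomes 1
  Position 7 '(': depth becomes 2
  Position 8 ')': depth becomes 1
  Position 9 ')': depth becomes 0
  Position 10 '(': depth becomes 1
  Position 11 '(': depth becomes 2
  Position 12 ')': depth becomes 1
  Position 13 '(': depth becomes 2
  Position 14 ')': depth becomes 1
  Position 15 ')': depth becomes 0
Maximum depth reached: 2

2


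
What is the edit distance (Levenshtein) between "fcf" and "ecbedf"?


Computing edit distance: "fcf" -> "ecbedf"
DP table:
           e    c    b    e    d    f
      0    1    2    3    4    5    6
  f   1    1    2    3    4    5    5
  c   2    2    1    2    3    4    5
  f   3    3    2    2    3    4    4
Edit distance = dp[3][6] = 4

4


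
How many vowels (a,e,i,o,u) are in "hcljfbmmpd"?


Input: hcljfbmmpd
Checking each character:
  'h' at position 0: consonant
  'c' at position 1: consonant
  'l' at position 2: consonant
  'j' at position 3: consonant
  'f' at position 4: consonant
  'b' at position 5: consonant
  'm' at position 6: consonant
  'm' at position 7: consonant
  'p' at position 8: consonant
  'd' at position 9: consonant
Total vowels: 0

0


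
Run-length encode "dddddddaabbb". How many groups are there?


Input: dddddddaabbb
Scanning for consecutive runs:
  Group 1: 'd' x 7 (positions 0-6)
  Group 2: 'a' x 2 (positions 7-8)
  Group 3: 'b' x 3 (positions 9-11)
Total groups: 3

3


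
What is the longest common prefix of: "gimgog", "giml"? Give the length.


Words: gimgog, giml
  Position 0: all 'g' => match
  Position 1: all 'i' => match
  Position 2: all 'm' => match
  Position 3: ('g', 'l') => mismatch, stop
LCP = "gim" (length 3)

3


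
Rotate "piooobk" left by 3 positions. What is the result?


Input: "piooobk", rotate left by 3
First 3 characters: "pio"
Remaining characters: "oobk"
Concatenate remaining + first: "oobk" + "pio" = "oobkpio"

oobkpio


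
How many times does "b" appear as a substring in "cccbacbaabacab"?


Searching for "b" in "cccbacbaabacab"
Scanning each position:
  Position 0: "c" => no
  Position 1: "c" => no
  Position 2: "c" => no
  Position 3: "b" => MATCH
  Position 4: "a" => no
  Position 5: "c" => no
  Position 6: "b" => MATCH
  Position 7: "a" => no
  Position 8: "a" => no
  Position 9: "b" => MATCH
  Position 10: "a" => no
  Position 11: "c" => no
  Position 12: "a" => no
  Position 13: "b" => MATCH
Total occurrences: 4

4


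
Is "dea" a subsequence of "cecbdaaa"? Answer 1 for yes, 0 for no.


Check if "dea" is a subsequence of "cecbdaaa"
Greedy scan:
  Position 0 ('c'): no match needed
  Position 1 ('e'): no match needed
  Position 2 ('c'): no match needed
  Position 3 ('b'): no match needed
  Position 4 ('d'): matches sub[0] = 'd'
  Position 5 ('a'): no match needed
  Position 6 ('a'): no match needed
  Position 7 ('a'): no match needed
Only matched 1/3 characters => not a subsequence

0


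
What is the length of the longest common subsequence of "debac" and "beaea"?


LCS of "debac" and "beaea"
DP table:
           b    e    a    e    a
      0    0    0    0    0    0
  d   0    0    0    0    0    0
  e   0    0    1    1    1    1
  b   0    1    1    1    1    1
  a   0    1    1    2    2    2
  c   0    1    1    2    2    2
LCS length = dp[5][5] = 2

2


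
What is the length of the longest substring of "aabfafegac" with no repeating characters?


Input: "aabfafegac"
Sliding window (track last position of each char):
  Position 0 ('a'): window [0,0] length 1 -- new best
  Position 1 ('a'): repeat (last at 0), move window start to 1
  Position 1 ('a'): window [1,1] length 1
  Position 2 ('b'): window [1,2] length 2 -- new best
  Position 3 ('f'): window [1,3] length 3 -- new best
  Position 4 ('a'): repeat (last at 1), move window start to 2
  Position 4 ('a'): window [2,4] length 3
  Position 5 ('f'): repeat (last at 3), move window start to 4
  Position 5 ('f'): window [4,5] length 2
  Position 6 ('e'): window [4,6] length 3
  Position 7 ('g'): window [4,7] length 4 -- new best
  Position 8 ('a'): repeat (last at 4), move window start to 5
  Position 8 ('a'): window [5,8] length 4
  Position 9 ('c'): window [5,9] length 5 -- new best
Longest substring with no repeats: "fegac" with length 5

5


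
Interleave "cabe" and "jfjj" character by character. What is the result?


Interleaving "cabe" and "jfjj":
  Position 0: 'c' from first, 'j' from second => "cj"
  Position 1: 'a' from first, 'f' from second => "af"
  Position 2: 'b' from first, 'j' from second => "bj"
  Position 3: 'e' from first, 'j' from second => "ej"
Result: cjafbjej

cjafbjej


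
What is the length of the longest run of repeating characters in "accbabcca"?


Input: "accbabcca"
Scanning for longest run:
  Position 1 ('c'): new char, reset run to 1
  Position 2 ('c'): continues run of 'c', length=2
  Position 3 ('b'): new char, reset run to 1
  Position 4 ('a'): new char, reset run to 1
  Position 5 ('b'): new char, reset run to 1
  Position 6 ('c'): new char, reset run to 1
  Position 7 ('c'): continues run of 'c', length=2
  Position 8 ('a'): new char, reset run to 1
Longest run: 'c' with length 2

2


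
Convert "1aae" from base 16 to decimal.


Input: "1aae" in base 16
Positional expansion:
  Digit '1' (value 1) x 16^3 = 4096
  Digit 'a' (value 10) x 16^2 = 2560
  Digit 'a' (value 10) x 16^1 = 160
  Digit 'e' (value 14) x 16^0 = 14
Sum = 6830

6830


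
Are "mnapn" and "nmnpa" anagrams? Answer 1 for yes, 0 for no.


Strings: "mnapn", "nmnpa"
Sorted first:  amnnp
Sorted second: amnnp
Sorted forms match => anagrams

1


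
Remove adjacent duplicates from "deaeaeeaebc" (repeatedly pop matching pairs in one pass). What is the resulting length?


Input: deaeaeeaebc
Stack-based adjacent duplicate removal:
  Read 'd': push. Stack: d
  Read 'e': push. Stack: de
  Read 'a': push. Stack: dea
  Read 'e': push. Stack: deae
  Read 'a': push. Stack: deaea
  Read 'e': push. Stack: deaeae
  Read 'e': matches stack top 'e' => pop. Stack: deaea
  Read 'a': matches stack top 'a' => pop. Stack: deae
  Read 'e': matches stack top 'e' => pop. Stack: dea
  Read 'b': push. Stack: deab
  Read 'c': push. Stack: deabc
Final stack: "deabc" (length 5)

5


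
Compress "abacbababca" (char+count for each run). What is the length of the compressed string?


Input: abacbababca
Runs:
  'a' x 1 => "a1"
  'b' x 1 => "b1"
  'a' x 1 => "a1"
  'c' x 1 => "c1"
  'b' x 1 => "b1"
  'a' x 1 => "a1"
  'b' x 1 => "b1"
  'a' x 1 => "a1"
  'b' x 1 => "b1"
  'c' x 1 => "c1"
  'a' x 1 => "a1"
Compressed: "a1b1a1c1b1a1b1a1b1c1a1"
Compressed length: 22

22


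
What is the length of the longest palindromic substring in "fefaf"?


Input: "fefaf"
Checking substrings for palindromes:
  [0:3] "fef" (len 3) => palindrome
  [2:5] "faf" (len 3) => palindrome
Longest palindromic substring: "fef" with length 3

3


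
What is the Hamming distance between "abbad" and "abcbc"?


Comparing "abbad" and "abcbc" position by position:
  Position 0: 'a' vs 'a' => same
  Position 1: 'b' vs 'b' => same
  Position 2: 'b' vs 'c' => differ
  Position 3: 'a' vs 'b' => differ
  Position 4: 'd' vs 'c' => differ
Total differences (Hamming distance): 3

3


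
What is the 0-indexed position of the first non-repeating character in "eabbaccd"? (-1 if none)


Input: eabbaccd
Character frequencies:
  'a': 2
  'b': 2
  'c': 2
  'd': 1
  'e': 1
Scanning left to right for freq == 1:
  Position 0 ('e'): unique! => answer = 0

0


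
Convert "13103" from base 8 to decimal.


Input: "13103" in base 8
Positional expansion:
  Digit '1' (value 1) x 8^4 = 4096
  Digit '3' (value 3) x 8^3 = 1536
  Digit '1' (value 1) x 8^2 = 64
  Digit '0' (value 0) x 8^1 = 0
  Digit '3' (value 3) x 8^0 = 3
Sum = 5699

5699


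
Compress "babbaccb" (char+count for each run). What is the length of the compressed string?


Input: babbaccb
Runs:
  'b' x 1 => "b1"
  'a' x 1 => "a1"
  'b' x 2 => "b2"
  'a' x 1 => "a1"
  'c' x 2 => "c2"
  'b' x 1 => "b1"
Compressed: "b1a1b2a1c2b1"
Compressed length: 12

12


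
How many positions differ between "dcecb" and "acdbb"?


Comparing "dcecb" and "acdbb" position by position:
  Position 0: 'd' vs 'a' => DIFFER
  Position 1: 'c' vs 'c' => same
  Position 2: 'e' vs 'd' => DIFFER
  Position 3: 'c' vs 'b' => DIFFER
  Position 4: 'b' vs 'b' => same
Positions that differ: 3

3


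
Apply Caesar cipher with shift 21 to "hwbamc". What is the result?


Caesar cipher: shift "hwbamc" by 21
  'h' (pos 7) + 21 = pos 2 = 'c'
  'w' (pos 22) + 21 = pos 17 = 'r'
  'b' (pos 1) + 21 = pos 22 = 'w'
  'a' (pos 0) + 21 = pos 21 = 'v'
  'm' (pos 12) + 21 = pos 7 = 'h'
  'c' (pos 2) + 21 = pos 23 = 'x'
Result: crwvhx

crwvhx


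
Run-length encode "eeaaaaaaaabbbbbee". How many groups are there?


Input: eeaaaaaaaabbbbbee
Scanning for consecutive runs:
  Group 1: 'e' x 2 (positions 0-1)
  Group 2: 'a' x 8 (positions 2-9)
  Group 3: 'b' x 5 (positions 10-14)
  Group 4: 'e' x 2 (positions 15-16)
Total groups: 4

4


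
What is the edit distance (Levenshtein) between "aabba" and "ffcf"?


Computing edit distance: "aabba" -> "ffcf"
DP table:
           f    f    c    f
      0    1    2    3    4
  a   1    1    2    3    4
  a   2    2    2    3    4
  b   3    3    3    3    4
  b   4    4    4    4    4
  a   5    5    5    5    5
Edit distance = dp[5][4] = 5

5


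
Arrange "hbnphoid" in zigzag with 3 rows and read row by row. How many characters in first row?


Zigzag "hbnphoid" into 3 rows:
Placing characters:
  'h' => row 0
  'b' => row 1
  'n' => row 2
  'p' => row 1
  'h' => row 0
  'o' => row 1
  'i' => row 2
  'd' => row 1
Rows:
  Row 0: "hh"
  Row 1: "bpod"
  Row 2: "ni"
First row length: 2

2


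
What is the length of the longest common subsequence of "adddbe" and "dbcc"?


LCS of "adddbe" and "dbcc"
DP table:
           d    b    c    c
      0    0    0    0    0
  a   0    0    0    0    0
  d   0    1    1    1    1
  d   0    1    1    1    1
  d   0    1    1    1    1
  b   0    1    2    2    2
  e   0    1    2    2    2
LCS length = dp[6][4] = 2

2


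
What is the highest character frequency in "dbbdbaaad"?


Input: dbbdbaaad
Character counts:
  'a': 3
  'b': 3
  'd': 3
Maximum frequency: 3

3


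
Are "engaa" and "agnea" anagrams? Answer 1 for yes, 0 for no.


Strings: "engaa", "agnea"
Sorted first:  aaegn
Sorted second: aaegn
Sorted forms match => anagrams

1


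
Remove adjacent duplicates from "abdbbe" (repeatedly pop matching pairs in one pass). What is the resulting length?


Input: abdbbe
Stack-based adjacent duplicate removal:
  Read 'a': push. Stack: a
  Read 'b': push. Stack: ab
  Read 'd': push. Stack: abd
  Read 'b': push. Stack: abdb
  Read 'b': matches stack top 'b' => pop. Stack: abd
  Read 'e': push. Stack: abde
Final stack: "abde" (length 4)

4


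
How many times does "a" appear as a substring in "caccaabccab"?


Searching for "a" in "caccaabccab"
Scanning each position:
  Position 0: "c" => no
  Position 1: "a" => MATCH
  Position 2: "c" => no
  Position 3: "c" => no
  Position 4: "a" => MATCH
  Position 5: "a" => MATCH
  Position 6: "b" => no
  Position 7: "c" => no
  Position 8: "c" => no
  Position 9: "a" => MATCH
  Position 10: "b" => no
Total occurrences: 4

4


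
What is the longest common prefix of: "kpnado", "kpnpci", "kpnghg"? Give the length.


Words: kpnado, kpnpci, kpnghg
  Position 0: all 'k' => match
  Position 1: all 'p' => match
  Position 2: all 'n' => match
  Position 3: ('a', 'p', 'g') => mismatch, stop
LCP = "kpn" (length 3)

3


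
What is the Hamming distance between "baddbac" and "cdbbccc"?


Comparing "baddbac" and "cdbbccc" position by position:
  Position 0: 'b' vs 'c' => differ
  Position 1: 'a' vs 'd' => differ
  Position 2: 'd' vs 'b' => differ
  Position 3: 'd' vs 'b' => differ
  Position 4: 'b' vs 'c' => differ
  Position 5: 'a' vs 'c' => differ
  Position 6: 'c' vs 'c' => same
Total differences (Hamming distance): 6

6


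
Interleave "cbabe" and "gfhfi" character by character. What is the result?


Interleaving "cbabe" and "gfhfi":
  Position 0: 'c' from first, 'g' from second => "cg"
  Position 1: 'b' from first, 'f' from second => "bf"
  Position 2: 'a' from first, 'h' from second => "ah"
  Position 3: 'b' from first, 'f' from second => "bf"
  Position 4: 'e' from first, 'i' from second => "ei"
Result: cgbfahbfei

cgbfahbfei


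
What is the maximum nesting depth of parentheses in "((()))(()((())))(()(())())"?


Input: "((()))(()((())))(()(())())"
Tracking depth:
  Position 0 '(': depth becomes 1
  Position 1 '(': depth becomes 2
  Position 2 '(': depth becomes 3
  Position 3 ')': depth becomes 2
  Position 4 ')': depth becomes 1
  Position 5 ')': depth becomes 0
  Position 6 '(': depth becomes 1
  Position 7 '(': depth becomes 2
  Position 8 ')': depth becomes 1
  Position 9 '(': depth becomes 2
  Position 10 '(': depth becomes 3
  Position 11 '(': depth becomes 4
  Position 12 ')': depth becomes 3
  Position 13 ')': depth becomes 2
  Position 14 ')': depth becomes 1
  Position 15 ')': depth becomes 0
  Position 16 '(': depth becomes 1
  Position 17 '(': depth becomes 2
  Position 18 ')': depth becomes 1
  Position 19 '(': depth becomes 2
  Position 20 '(': depth becomes 3
  Position 21 ')': depth becomes 2
  Position 22 ')': depth becomes 1
  Position 23 '(': depth becomes 2
  Position 24 ')': depth becomes 1
  Position 25 ')': depth becomes 0
Maximum depth reached: 4

4


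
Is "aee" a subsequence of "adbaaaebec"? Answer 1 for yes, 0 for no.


Check if "aee" is a subsequence of "adbaaaebec"
Greedy scan:
  Position 0 ('a'): matches sub[0] = 'a'
  Position 1 ('d'): no match needed
  Position 2 ('b'): no match needed
  Position 3 ('a'): no match needed
  Position 4 ('a'): no match needed
  Position 5 ('a'): no match needed
  Position 6 ('e'): matches sub[1] = 'e'
  Position 7 ('b'): no match needed
  Position 8 ('e'): matches sub[2] = 'e'
  Position 9 ('c'): no match needed
All 3 characters matched => is a subsequence

1


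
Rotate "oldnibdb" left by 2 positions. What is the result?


Input: "oldnibdb", rotate left by 2
First 2 characters: "ol"
Remaining characters: "dnibdb"
Concatenate remaining + first: "dnibdb" + "ol" = "dnibdbol"

dnibdbol


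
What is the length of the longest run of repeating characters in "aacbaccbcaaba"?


Input: "aacbaccbcaaba"
Scanning for longest run:
  Position 1 ('a'): continues run of 'a', length=2
  Position 2 ('c'): new char, reset run to 1
  Position 3 ('b'): new char, reset run to 1
  Position 4 ('a'): new char, reset run to 1
  Position 5 ('c'): new char, reset run to 1
  Position 6 ('c'): continues run of 'c', length=2
  Position 7 ('b'): new char, reset run to 1
  Position 8 ('c'): new char, reset run to 1
  Position 9 ('a'): new char, reset run to 1
  Position 10 ('a'): continues run of 'a', length=2
  Position 11 ('b'): new char, reset run to 1
  Position 12 ('a'): new char, reset run to 1
Longest run: 'a' with length 2

2


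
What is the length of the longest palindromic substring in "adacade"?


Input: "adacade"
Checking substrings for palindromes:
  [1:6] "dacad" (len 5) => palindrome
  [0:3] "ada" (len 3) => palindrome
  [2:5] "aca" (len 3) => palindrome
Longest palindromic substring: "dacad" with length 5

5


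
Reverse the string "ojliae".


Input: ojliae
Reading characters right to left:
  Position 5: 'e'
  Position 4: 'a'
  Position 3: 'i'
  Position 2: 'l'
  Position 1: 'j'
  Position 0: 'o'
Reversed: eailjo

eailjo


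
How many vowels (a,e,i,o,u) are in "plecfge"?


Input: plecfge
Checking each character:
  'p' at position 0: consonant
  'l' at position 1: consonant
  'e' at position 2: vowel (running total: 1)
  'c' at position 3: consonant
  'f' at position 4: consonant
  'g' at position 5: consonant
  'e' at position 6: vowel (running total: 2)
Total vowels: 2

2


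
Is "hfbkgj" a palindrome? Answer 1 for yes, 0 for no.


Input: hfbkgj
Reversed: jgkbfh
  Compare pos 0 ('h') with pos 5 ('j'): MISMATCH
  Compare pos 1 ('f') with pos 4 ('g'): MISMATCH
  Compare pos 2 ('b') with pos 3 ('k'): MISMATCH
Result: not a palindrome

0


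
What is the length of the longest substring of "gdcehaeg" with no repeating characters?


Input: "gdcehaeg"
Sliding window (track last position of each char):
  Position 0 ('g'): window [0,0] length 1 -- new best
  Position 1 ('d'): window [0,1] length 2 -- new best
  Position 2 ('c'): window [0,2] length 3 -- new best
  Position 3 ('e'): window [0,3] length 4 -- new best
  Position 4 ('h'): window [0,4] length 5 -- new best
  Position 5 ('a'): window [0,5] length 6 -- new best
  Position 6 ('e'): repeat (last at 3), move window start to 4
  Position 6 ('e'): window [4,6] length 3
  Position 7 ('g'): window [4,7] length 4
Longest substring with no repeats: "gdceha" with length 6

6


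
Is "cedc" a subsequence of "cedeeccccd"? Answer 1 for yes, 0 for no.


Check if "cedc" is a subsequence of "cedeeccccd"
Greedy scan:
  Position 0 ('c'): matches sub[0] = 'c'
  Position 1 ('e'): matches sub[1] = 'e'
  Position 2 ('d'): matches sub[2] = 'd'
  Position 3 ('e'): no match needed
  Position 4 ('e'): no match needed
  Position 5 ('c'): matches sub[3] = 'c'
  Position 6 ('c'): no match needed
  Position 7 ('c'): no match needed
  Position 8 ('c'): no match needed
  Position 9 ('d'): no match needed
All 4 characters matched => is a subsequence

1


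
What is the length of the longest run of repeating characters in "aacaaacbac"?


Input: "aacaaacbac"
Scanning for longest run:
  Position 1 ('a'): continues run of 'a', length=2
  Position 2 ('c'): new char, reset run to 1
  Position 3 ('a'): new char, reset run to 1
  Position 4 ('a'): continues run of 'a', length=2
  Position 5 ('a'): continues run of 'a', length=3
  Position 6 ('c'): new char, reset run to 1
  Position 7 ('b'): new char, reset run to 1
  Position 8 ('a'): new char, reset run to 1
  Position 9 ('c'): new char, reset run to 1
Longest run: 'a' with length 3

3


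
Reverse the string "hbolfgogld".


Input: hbolfgogld
Reading characters right to left:
  Position 9: 'd'
  Position 8: 'l'
  Position 7: 'g'
  Position 6: 'o'
  Position 5: 'g'
  Position 4: 'f'
  Position 3: 'l'
  Position 2: 'o'
  Position 1: 'b'
  Position 0: 'h'
Reversed: dlgogflobh

dlgogflobh


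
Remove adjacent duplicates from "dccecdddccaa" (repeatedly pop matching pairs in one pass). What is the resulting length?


Input: dccecdddccaa
Stack-based adjacent duplicate removal:
  Read 'd': push. Stack: d
  Read 'c': push. Stack: dc
  Read 'c': matches stack top 'c' => pop. Stack: d
  Read 'e': push. Stack: de
  Read 'c': push. Stack: dec
  Read 'd': push. Stack: decd
  Read 'd': matches stack top 'd' => pop. Stack: dec
  Read 'd': push. Stack: decd
  Read 'c': push. Stack: decdc
  Read 'c': matches stack top 'c' => pop. Stack: decd
  Read 'a': push. Stack: decda
  Read 'a': matches stack top 'a' => pop. Stack: decd
Final stack: "decd" (length 4)

4


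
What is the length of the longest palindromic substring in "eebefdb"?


Input: "eebefdb"
Checking substrings for palindromes:
  [1:4] "ebe" (len 3) => palindrome
  [0:2] "ee" (len 2) => palindrome
Longest palindromic substring: "ebe" with length 3

3


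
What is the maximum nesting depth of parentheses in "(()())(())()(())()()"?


Input: "(()())(())()(())()()"
Tracking depth:
  Position 0 '(': depth becomes 1
  Position 1 '(': depth becomes 2
  Position 2 ')': depth becomes 1
  Position 3 '(': depth becomes 2
  Position 4 ')': depth becomes 1
  Position 5 ')': depth becomes 0
  Position 6 '(': depth becomes 1
  Position 7 '(': depth becomes 2
  Position 8 ')': depth becomes 1
  Position 9 ')': depth becomes 0
  Position 10 '(': depth becomes 1
  Position 11 ')': depth becomes 0
  Position 12 '(': depth becomes 1
  Position 13 '(': depth becomes 2
  Position 14 ')': depth becomes 1
  Position 15 ')': depth becomes 0
  Position 16 '(': depth becomes 1
  Position 17 ')': depth becomes 0
  Position 18 '(': depth becomes 1
  Position 19 ')': depth becomes 0
Maximum depth reached: 2

2


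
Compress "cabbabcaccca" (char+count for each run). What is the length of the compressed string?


Input: cabbabcaccca
Runs:
  'c' x 1 => "c1"
  'a' x 1 => "a1"
  'b' x 2 => "b2"
  'a' x 1 => "a1"
  'b' x 1 => "b1"
  'c' x 1 => "c1"
  'a' x 1 => "a1"
  'c' x 3 => "c3"
  'a' x 1 => "a1"
Compressed: "c1a1b2a1b1c1a1c3a1"
Compressed length: 18

18


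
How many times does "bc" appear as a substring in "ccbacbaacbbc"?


Searching for "bc" in "ccbacbaacbbc"
Scanning each position:
  Position 0: "cc" => no
  Position 1: "cb" => no
  Position 2: "ba" => no
  Position 3: "ac" => no
  Position 4: "cb" => no
  Position 5: "ba" => no
  Position 6: "aa" => no
  Position 7: "ac" => no
  Position 8: "cb" => no
  Position 9: "bb" => no
  Position 10: "bc" => MATCH
Total occurrences: 1

1


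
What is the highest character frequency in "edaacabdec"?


Input: edaacabdec
Character counts:
  'a': 3
  'b': 1
  'c': 2
  'd': 2
  'e': 2
Maximum frequency: 3

3


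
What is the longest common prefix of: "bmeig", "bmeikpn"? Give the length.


Words: bmeig, bmeikpn
  Position 0: all 'b' => match
  Position 1: all 'm' => match
  Position 2: all 'e' => match
  Position 3: all 'i' => match
  Position 4: ('g', 'k') => mismatch, stop
LCP = "bmei" (length 4)

4


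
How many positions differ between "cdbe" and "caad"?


Comparing "cdbe" and "caad" position by position:
  Position 0: 'c' vs 'c' => same
  Position 1: 'd' vs 'a' => DIFFER
  Position 2: 'b' vs 'a' => DIFFER
  Position 3: 'e' vs 'd' => DIFFER
Positions that differ: 3

3


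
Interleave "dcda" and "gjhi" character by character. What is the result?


Interleaving "dcda" and "gjhi":
  Position 0: 'd' from first, 'g' from second => "dg"
  Position 1: 'c' from first, 'j' from second => "cj"
  Position 2: 'd' from first, 'h' from second => "dh"
  Position 3: 'a' from first, 'i' from second => "ai"
Result: dgcjdhai

dgcjdhai


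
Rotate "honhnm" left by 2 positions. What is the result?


Input: "honhnm", rotate left by 2
First 2 characters: "ho"
Remaining characters: "nhnm"
Concatenate remaining + first: "nhnm" + "ho" = "nhnmho"

nhnmho


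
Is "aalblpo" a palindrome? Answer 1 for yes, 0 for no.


Input: aalblpo
Reversed: oplblaa
  Compare pos 0 ('a') with pos 6 ('o'): MISMATCH
  Compare pos 1 ('a') with pos 5 ('p'): MISMATCH
  Compare pos 2 ('l') with pos 4 ('l'): match
Result: not a palindrome

0


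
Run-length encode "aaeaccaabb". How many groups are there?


Input: aaeaccaabb
Scanning for consecutive runs:
  Group 1: 'a' x 2 (positions 0-1)
  Group 2: 'e' x 1 (positions 2-2)
  Group 3: 'a' x 1 (positions 3-3)
  Group 4: 'c' x 2 (positions 4-5)
  Group 5: 'a' x 2 (positions 6-7)
  Group 6: 'b' x 2 (positions 8-9)
Total groups: 6

6


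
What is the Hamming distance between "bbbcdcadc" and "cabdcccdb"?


Comparing "bbbcdcadc" and "cabdcccdb" position by position:
  Position 0: 'b' vs 'c' => differ
  Position 1: 'b' vs 'a' => differ
  Position 2: 'b' vs 'b' => same
  Position 3: 'c' vs 'd' => differ
  Position 4: 'd' vs 'c' => differ
  Position 5: 'c' vs 'c' => same
  Position 6: 'a' vs 'c' => differ
  Position 7: 'd' vs 'd' => same
  Position 8: 'c' vs 'b' => differ
Total differences (Hamming distance): 6

6


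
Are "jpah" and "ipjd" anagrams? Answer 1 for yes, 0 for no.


Strings: "jpah", "ipjd"
Sorted first:  ahjp
Sorted second: dijp
Differ at position 0: 'a' vs 'd' => not anagrams

0


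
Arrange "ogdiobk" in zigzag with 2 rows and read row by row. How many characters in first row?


Zigzag "ogdiobk" into 2 rows:
Placing characters:
  'o' => row 0
  'g' => row 1
  'd' => row 0
  'i' => row 1
  'o' => row 0
  'b' => row 1
  'k' => row 0
Rows:
  Row 0: "odok"
  Row 1: "gib"
First row length: 4

4


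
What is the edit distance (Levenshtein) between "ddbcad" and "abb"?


Computing edit distance: "ddbcad" -> "abb"
DP table:
           a    b    b
      0    1    2    3
  d   1    1    2    3
  d   2    2    2    3
  b   3    3    2    2
  c   4    4    3    3
  a   5    4    4    4
  d   6    5    5    5
Edit distance = dp[6][3] = 5

5


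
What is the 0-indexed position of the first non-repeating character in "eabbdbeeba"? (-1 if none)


Input: eabbdbeeba
Character frequencies:
  'a': 2
  'b': 4
  'd': 1
  'e': 3
Scanning left to right for freq == 1:
  Position 0 ('e'): freq=3, skip
  Position 1 ('a'): freq=2, skip
  Position 2 ('b'): freq=4, skip
  Position 3 ('b'): freq=4, skip
  Position 4 ('d'): unique! => answer = 4

4


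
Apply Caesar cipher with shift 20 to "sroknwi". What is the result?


Caesar cipher: shift "sroknwi" by 20
  's' (pos 18) + 20 = pos 12 = 'm'
  'r' (pos 17) + 20 = pos 11 = 'l'
  'o' (pos 14) + 20 = pos 8 = 'i'
  'k' (pos 10) + 20 = pos 4 = 'e'
  'n' (pos 13) + 20 = pos 7 = 'h'
  'w' (pos 22) + 20 = pos 16 = 'q'
  'i' (pos 8) + 20 = pos 2 = 'c'
Result: mliehqc

mliehqc


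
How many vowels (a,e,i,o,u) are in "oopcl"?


Input: oopcl
Checking each character:
  'o' at position 0: vowel (running total: 1)
  'o' at position 1: vowel (running total: 2)
  'p' at position 2: consonant
  'c' at position 3: consonant
  'l' at position 4: consonant
Total vowels: 2

2


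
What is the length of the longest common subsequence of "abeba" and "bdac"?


LCS of "abeba" and "bdac"
DP table:
           b    d    a    c
      0    0    0    0    0
  a   0    0    0    1    1
  b   0    1    1    1    1
  e   0    1    1    1    1
  b   0    1    1    1    1
  a   0    1    1    2    2
LCS length = dp[5][4] = 2

2


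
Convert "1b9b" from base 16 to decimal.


Input: "1b9b" in base 16
Positional expansion:
  Digit '1' (value 1) x 16^3 = 4096
  Digit 'b' (value 11) x 16^2 = 2816
  Digit '9' (value 9) x 16^1 = 144
  Digit 'b' (value 11) x 16^0 = 11
Sum = 7067

7067


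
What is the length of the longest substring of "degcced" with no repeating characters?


Input: "degcced"
Sliding window (track last position of each char):
  Position 0 ('d'): window [0,0] length 1 -- new best
  Position 1 ('e'): window [0,1] length 2 -- new best
  Position 2 ('g'): window [0,2] length 3 -- new best
  Position 3 ('c'): window [0,3] length 4 -- new best
  Position 4 ('c'): repeat (last at 3), move window start to 4
  Position 4 ('c'): window [4,4] length 1
  Position 5 ('e'): window [4,5] length 2
  Position 6 ('d'): window [4,6] length 3
Longest substring with no repeats: "degc" with length 4

4


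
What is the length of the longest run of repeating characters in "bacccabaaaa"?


Input: "bacccabaaaa"
Scanning for longest run:
  Position 1 ('a'): new char, reset run to 1
  Position 2 ('c'): new char, reset run to 1
  Position 3 ('c'): continues run of 'c', length=2
  Position 4 ('c'): continues run of 'c', length=3
  Position 5 ('a'): new char, reset run to 1
  Position 6 ('b'): new char, reset run to 1
  Position 7 ('a'): new char, reset run to 1
  Position 8 ('a'): continues run of 'a', length=2
  Position 9 ('a'): continues run of 'a', length=3
  Position 10 ('a'): continues run of 'a', length=4
Longest run: 'a' with length 4

4


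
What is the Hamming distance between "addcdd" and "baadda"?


Comparing "addcdd" and "baadda" position by position:
  Position 0: 'a' vs 'b' => differ
  Position 1: 'd' vs 'a' => differ
  Position 2: 'd' vs 'a' => differ
  Position 3: 'c' vs 'd' => differ
  Position 4: 'd' vs 'd' => same
  Position 5: 'd' vs 'a' => differ
Total differences (Hamming distance): 5

5


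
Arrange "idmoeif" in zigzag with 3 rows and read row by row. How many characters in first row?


Zigzag "idmoeif" into 3 rows:
Placing characters:
  'i' => row 0
  'd' => row 1
  'm' => row 2
  'o' => row 1
  'e' => row 0
  'i' => row 1
  'f' => row 2
Rows:
  Row 0: "ie"
  Row 1: "doi"
  Row 2: "mf"
First row length: 2

2


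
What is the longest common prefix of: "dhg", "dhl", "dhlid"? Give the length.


Words: dhg, dhl, dhlid
  Position 0: all 'd' => match
  Position 1: all 'h' => match
  Position 2: ('g', 'l', 'l') => mismatch, stop
LCP = "dh" (length 2)

2


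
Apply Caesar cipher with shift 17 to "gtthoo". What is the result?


Caesar cipher: shift "gtthoo" by 17
  'g' (pos 6) + 17 = pos 23 = 'x'
  't' (pos 19) + 17 = pos 10 = 'k'
  't' (pos 19) + 17 = pos 10 = 'k'
  'h' (pos 7) + 17 = pos 24 = 'y'
  'o' (pos 14) + 17 = pos 5 = 'f'
  'o' (pos 14) + 17 = pos 5 = 'f'
Result: xkkyff

xkkyff


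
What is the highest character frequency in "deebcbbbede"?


Input: deebcbbbede
Character counts:
  'b': 4
  'c': 1
  'd': 2
  'e': 4
Maximum frequency: 4

4


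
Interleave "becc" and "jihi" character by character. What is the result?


Interleaving "becc" and "jihi":
  Position 0: 'b' from first, 'j' from second => "bj"
  Position 1: 'e' from first, 'i' from second => "ei"
  Position 2: 'c' from first, 'h' from second => "ch"
  Position 3: 'c' from first, 'i' from second => "ci"
Result: bjeichci

bjeichci


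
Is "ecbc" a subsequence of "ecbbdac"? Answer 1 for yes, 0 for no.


Check if "ecbc" is a subsequence of "ecbbdac"
Greedy scan:
  Position 0 ('e'): matches sub[0] = 'e'
  Position 1 ('c'): matches sub[1] = 'c'
  Position 2 ('b'): matches sub[2] = 'b'
  Position 3 ('b'): no match needed
  Position 4 ('d'): no match needed
  Position 5 ('a'): no match needed
  Position 6 ('c'): matches sub[3] = 'c'
All 4 characters matched => is a subsequence

1


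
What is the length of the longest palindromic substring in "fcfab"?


Input: "fcfab"
Checking substrings for palindromes:
  [0:3] "fcf" (len 3) => palindrome
Longest palindromic substring: "fcf" with length 3

3


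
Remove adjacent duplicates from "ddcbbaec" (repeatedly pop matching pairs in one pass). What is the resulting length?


Input: ddcbbaec
Stack-based adjacent duplicate removal:
  Read 'd': push. Stack: d
  Read 'd': matches stack top 'd' => pop. Stack: (empty)
  Read 'c': push. Stack: c
  Read 'b': push. Stack: cb
  Read 'b': matches stack top 'b' => pop. Stack: c
  Read 'a': push. Stack: ca
  Read 'e': push. Stack: cae
  Read 'c': push. Stack: caec
Final stack: "caec" (length 4)

4


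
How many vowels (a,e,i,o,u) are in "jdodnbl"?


Input: jdodnbl
Checking each character:
  'j' at position 0: consonant
  'd' at position 1: consonant
  'o' at position 2: vowel (running total: 1)
  'd' at position 3: consonant
  'n' at position 4: consonant
  'b' at position 5: consonant
  'l' at position 6: consonant
Total vowels: 1

1


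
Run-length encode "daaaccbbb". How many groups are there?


Input: daaaccbbb
Scanning for consecutive runs:
  Group 1: 'd' x 1 (positions 0-0)
  Group 2: 'a' x 3 (positions 1-3)
  Group 3: 'c' x 2 (positions 4-5)
  Group 4: 'b' x 3 (positions 6-8)
Total groups: 4

4


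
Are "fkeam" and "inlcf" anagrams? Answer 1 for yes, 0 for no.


Strings: "fkeam", "inlcf"
Sorted first:  aefkm
Sorted second: cfiln
Differ at position 0: 'a' vs 'c' => not anagrams

0


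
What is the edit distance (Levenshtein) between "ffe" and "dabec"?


Computing edit distance: "ffe" -> "dabec"
DP table:
           d    a    b    e    c
      0    1    2    3    4    5
  f   1    1    2    3    4    5
  f   2    2    2    3    4    5
  e   3    3    3    3    3    4
Edit distance = dp[3][5] = 4

4


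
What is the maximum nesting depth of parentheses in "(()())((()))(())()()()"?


Input: "(()())((()))(())()()()"
Tracking depth:
  Position 0 '(': depth becomes 1
  Position 1 '(': depth becomes 2
  Position 2 ')': depth becomes 1
  Position 3 '(': depth becomes 2
  Position 4 ')': depth becomes 1
  Position 5 ')': depth becomes 0
  Position 6 '(': depth becomes 1
  Position 7 '(': depth becomes 2
  Position 8 '(': depth becomes 3
  Position 9 ')': depth becomes 2
  Position 10 ')': depth becomes 1
  Position 11 ')': depth becomes 0
  Position 12 '(': depth becomes 1
  Position 13 '(': depth becomes 2
  Position 14 ')': depth becomes 1
  Position 15 ')': depth becomes 0
  Position 16 '(': depth becomes 1
  Position 17 ')': depth becomes 0
  Position 18 '(': depth becomes 1
  Position 19 ')': depth becomes 0
  Position 20 '(': depth becomes 1
  Position 21 ')': depth becomes 0
Maximum depth reached: 3

3


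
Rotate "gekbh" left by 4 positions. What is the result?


Input: "gekbh", rotate left by 4
First 4 characters: "gekb"
Remaining characters: "h"
Concatenate remaining + first: "h" + "gekb" = "hgekb"

hgekb


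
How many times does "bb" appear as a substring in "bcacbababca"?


Searching for "bb" in "bcacbababca"
Scanning each position:
  Position 0: "bc" => no
  Position 1: "ca" => no
  Position 2: "ac" => no
  Position 3: "cb" => no
  Position 4: "ba" => no
  Position 5: "ab" => no
  Position 6: "ba" => no
  Position 7: "ab" => no
  Position 8: "bc" => no
  Position 9: "ca" => no
Total occurrences: 0

0


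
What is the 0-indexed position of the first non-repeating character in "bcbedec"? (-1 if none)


Input: bcbedec
Character frequencies:
  'b': 2
  'c': 2
  'd': 1
  'e': 2
Scanning left to right for freq == 1:
  Position 0 ('b'): freq=2, skip
  Position 1 ('c'): freq=2, skip
  Position 2 ('b'): freq=2, skip
  Position 3 ('e'): freq=2, skip
  Position 4 ('d'): unique! => answer = 4

4


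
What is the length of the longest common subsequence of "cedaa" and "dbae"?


LCS of "cedaa" and "dbae"
DP table:
           d    b    a    e
      0    0    0    0    0
  c   0    0    0    0    0
  e   0    0    0    0    1
  d   0    1    1    1    1
  a   0    1    1    2    2
  a   0    1    1    2    2
LCS length = dp[5][4] = 2

2


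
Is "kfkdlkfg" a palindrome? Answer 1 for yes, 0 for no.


Input: kfkdlkfg
Reversed: gfkldkfk
  Compare pos 0 ('k') with pos 7 ('g'): MISMATCH
  Compare pos 1 ('f') with pos 6 ('f'): match
  Compare pos 2 ('k') with pos 5 ('k'): match
  Compare pos 3 ('d') with pos 4 ('l'): MISMATCH
Result: not a palindrome

0


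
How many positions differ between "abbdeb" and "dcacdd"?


Comparing "abbdeb" and "dcacdd" position by position:
  Position 0: 'a' vs 'd' => DIFFER
  Position 1: 'b' vs 'c' => DIFFER
  Position 2: 'b' vs 'a' => DIFFER
  Position 3: 'd' vs 'c' => DIFFER
  Position 4: 'e' vs 'd' => DIFFER
  Position 5: 'b' vs 'd' => DIFFER
Positions that differ: 6

6


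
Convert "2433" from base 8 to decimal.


Input: "2433" in base 8
Positional expansion:
  Digit '2' (value 2) x 8^3 = 1024
  Digit '4' (value 4) x 8^2 = 256
  Digit '3' (value 3) x 8^1 = 24
  Digit '3' (value 3) x 8^0 = 3
Sum = 1307

1307


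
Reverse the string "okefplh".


Input: okefplh
Reading characters right to left:
  Position 6: 'h'
  Position 5: 'l'
  Position 4: 'p'
  Position 3: 'f'
  Position 2: 'e'
  Position 1: 'k'
  Position 0: 'o'
Reversed: hlpfeko

hlpfeko


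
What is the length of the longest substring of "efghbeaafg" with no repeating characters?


Input: "efghbeaafg"
Sliding window (track last position of each char):
  Position 0 ('e'): window [0,0] length 1 -- new best
  Position 1 ('f'): window [0,1] length 2 -- new best
  Position 2 ('g'): window [0,2] length 3 -- new best
  Position 3 ('h'): window [0,3] length 4 -- new best
  Position 4 ('b'): window [0,4] length 5 -- new best
  Position 5 ('e'): repeat (last at 0), move window start to 1
  Position 5 ('e'): window [1,5] length 5
  Position 6 ('a'): window [1,6] length 6 -- new best
  Position 7 ('a'): repeat (last at 6), move window start to 7
  Position 7 ('a'): window [7,7] length 1
  Position 8 ('f'): window [7,8] length 2
  Position 9 ('g'): window [7,9] length 3
Longest substring with no repeats: "fghbea" with length 6

6


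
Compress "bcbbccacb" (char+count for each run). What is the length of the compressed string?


Input: bcbbccacb
Runs:
  'b' x 1 => "b1"
  'c' x 1 => "c1"
  'b' x 2 => "b2"
  'c' x 2 => "c2"
  'a' x 1 => "a1"
  'c' x 1 => "c1"
  'b' x 1 => "b1"
Compressed: "b1c1b2c2a1c1b1"
Compressed length: 14

14


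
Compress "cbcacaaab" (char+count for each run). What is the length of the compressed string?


Input: cbcacaaab
Runs:
  'c' x 1 => "c1"
  'b' x 1 => "b1"
  'c' x 1 => "c1"
  'a' x 1 => "a1"
  'c' x 1 => "c1"
  'a' x 3 => "a3"
  'b' x 1 => "b1"
Compressed: "c1b1c1a1c1a3b1"
Compressed length: 14

14


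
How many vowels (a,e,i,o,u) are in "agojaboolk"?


Input: agojaboolk
Checking each character:
  'a' at position 0: vowel (running total: 1)
  'g' at position 1: consonant
  'o' at position 2: vowel (running total: 2)
  'j' at position 3: consonant
  'a' at position 4: vowel (running total: 3)
  'b' at position 5: consonant
  'o' at position 6: vowel (running total: 4)
  'o' at position 7: vowel (running total: 5)
  'l' at position 8: consonant
  'k' at position 9: consonant
Total vowels: 5

5


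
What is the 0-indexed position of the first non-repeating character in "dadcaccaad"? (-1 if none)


Input: dadcaccaad
Character frequencies:
  'a': 4
  'c': 3
  'd': 3
Scanning left to right for freq == 1:
  Position 0 ('d'): freq=3, skip
  Position 1 ('a'): freq=4, skip
  Position 2 ('d'): freq=3, skip
  Position 3 ('c'): freq=3, skip
  Position 4 ('a'): freq=4, skip
  Position 5 ('c'): freq=3, skip
  Position 6 ('c'): freq=3, skip
  Position 7 ('a'): freq=4, skip
  Position 8 ('a'): freq=4, skip
  Position 9 ('d'): freq=3, skip
  No unique character found => answer = -1

-1


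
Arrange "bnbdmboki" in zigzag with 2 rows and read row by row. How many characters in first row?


Zigzag "bnbdmboki" into 2 rows:
Placing characters:
  'b' => row 0
  'n' => row 1
  'b' => row 0
  'd' => row 1
  'm' => row 0
  'b' => row 1
  'o' => row 0
  'k' => row 1
  'i' => row 0
Rows:
  Row 0: "bbmoi"
  Row 1: "ndbk"
First row length: 5

5


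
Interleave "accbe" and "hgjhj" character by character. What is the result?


Interleaving "accbe" and "hgjhj":
  Position 0: 'a' from first, 'h' from second => "ah"
  Position 1: 'c' from first, 'g' from second => "cg"
  Position 2: 'c' from first, 'j' from second => "cj"
  Position 3: 'b' from first, 'h' from second => "bh"
  Position 4: 'e' from first, 'j' from second => "ej"
Result: ahcgcjbhej

ahcgcjbhej


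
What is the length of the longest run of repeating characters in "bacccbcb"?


Input: "bacccbcb"
Scanning for longest run:
  Position 1 ('a'): new char, reset run to 1
  Position 2 ('c'): new char, reset run to 1
  Position 3 ('c'): continues run of 'c', length=2
  Position 4 ('c'): continues run of 'c', length=3
  Position 5 ('b'): new char, reset run to 1
  Position 6 ('c'): new char, reset run to 1
  Position 7 ('b'): new char, reset run to 1
Longest run: 'c' with length 3

3


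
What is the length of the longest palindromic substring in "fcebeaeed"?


Input: "fcebeaeed"
Checking substrings for palindromes:
  [2:5] "ebe" (len 3) => palindrome
  [4:7] "eae" (len 3) => palindrome
  [6:8] "ee" (len 2) => palindrome
Longest palindromic substring: "ebe" with length 3

3


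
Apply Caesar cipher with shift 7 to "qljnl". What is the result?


Caesar cipher: shift "qljnl" by 7
  'q' (pos 16) + 7 = pos 23 = 'x'
  'l' (pos 11) + 7 = pos 18 = 's'
  'j' (pos 9) + 7 = pos 16 = 'q'
  'n' (pos 13) + 7 = pos 20 = 'u'
  'l' (pos 11) + 7 = pos 18 = 's'
Result: xsqus

xsqus
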